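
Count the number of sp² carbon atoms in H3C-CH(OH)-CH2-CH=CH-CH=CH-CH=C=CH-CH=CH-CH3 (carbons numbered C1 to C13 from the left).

8

C1: sp3
C2: sp3
C3: sp3
C4: sp2 ✓
C5: sp2 ✓
C6: sp2 ✓
C7: sp2 ✓
C8: sp2 ✓
C9: sp
C10: sp2 ✓
C11: sp2 ✓
C12: sp2 ✓
C13: sp3
C4, C5, C6, C7, C8, C10, C11, C12 → 8 sp2 carbons.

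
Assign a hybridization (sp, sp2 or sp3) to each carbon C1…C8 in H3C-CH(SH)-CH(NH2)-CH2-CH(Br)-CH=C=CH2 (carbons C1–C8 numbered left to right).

C1: 4 σ bonds — 4 electron domains, sp3.
C2 (4 σ bonds) has steric number 4: sp3.
C3: 4 σ bonds — 4 electron domains, sp3.
C4 — 4 σ bonds. Steric number 4, so sp3.
C5 has 4 σ bonds: steric number 4 → sp3.
C6 — 3 σ bonds, plus one π bond. Steric number 3, so sp2.
C7 carries 2 σ bonds, plus two π bonds, giving a steric number of 2, so it is sp.
C8: 3 σ bonds, plus one π bond — 3 electron domains, sp2.

C1 sp3, C2 sp3, C3 sp3, C4 sp3, C5 sp3, C6 sp2, C7 sp, C8 sp2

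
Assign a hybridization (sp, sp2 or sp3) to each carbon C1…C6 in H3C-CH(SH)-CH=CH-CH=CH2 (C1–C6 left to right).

C1 sp3, C2 sp3, C3 sp2, C4 sp2, C5 sp2, C6 sp2

C1 carries 4 σ bonds, giving a steric number of 4, so it is sp3.
C2 — 4 σ bonds. Steric number 4, so sp3.
C3 carries 3 σ bonds, plus one π bond, giving a steric number of 3, so it is sp2.
C4 (3 σ bonds, plus one π bond) has steric number 3: sp2.
C5: 3 σ bonds, plus one π bond; 3 regions of electron density → sp2.
C6 — 3 σ bonds, plus one π bond. Steric number 3, so sp2.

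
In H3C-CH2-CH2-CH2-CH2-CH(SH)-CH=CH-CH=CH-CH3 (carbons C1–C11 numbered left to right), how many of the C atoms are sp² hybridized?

4

C1: sp3
C2: sp3
C3: sp3
C4: sp3
C5: sp3
C6: sp3
C7: sp2 ✓
C8: sp2 ✓
C9: sp2 ✓
C10: sp2 ✓
C11: sp3
C7, C8, C9, C10 → 4 sp2 carbons.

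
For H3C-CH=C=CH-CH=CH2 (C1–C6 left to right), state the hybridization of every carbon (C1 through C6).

C1 sp3, C2 sp2, C3 sp, C4 sp2, C5 sp2, C6 sp2

C1 — 4 σ bonds. Steric number 4, so sp3.
C2: 3 σ bonds, plus one π bond — 3 electron domains, sp2.
C3 has 2 σ bonds, plus two π bonds: steric number 2 → sp.
C4 (3 σ bonds, plus one π bond) has steric number 3: sp2.
C5 (3 σ bonds, plus one π bond) has steric number 3: sp2.
C6 has 3 σ bonds, plus one π bond: steric number 3 → sp2.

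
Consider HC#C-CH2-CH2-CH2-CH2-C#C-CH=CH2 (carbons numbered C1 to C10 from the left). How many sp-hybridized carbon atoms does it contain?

4

C1: sp ✓
C2: sp ✓
C3: sp3
C4: sp3
C5: sp3
C6: sp3
C7: sp ✓
C8: sp ✓
C9: sp2
C10: sp2
C1, C2, C7, C8 → 4 sp carbons.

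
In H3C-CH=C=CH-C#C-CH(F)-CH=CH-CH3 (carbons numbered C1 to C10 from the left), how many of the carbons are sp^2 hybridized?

4

C1: sp3
C2: sp2 ✓
C3: sp
C4: sp2 ✓
C5: sp
C6: sp
C7: sp3
C8: sp2 ✓
C9: sp2 ✓
C10: sp3
C2, C4, C8, C9 → 4 sp2 carbons.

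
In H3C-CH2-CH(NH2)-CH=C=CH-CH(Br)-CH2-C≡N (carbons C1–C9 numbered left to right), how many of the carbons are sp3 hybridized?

C1: sp3 ✓
C2: sp3 ✓
C3: sp3 ✓
C4: sp2
C5: sp
C6: sp2
C7: sp3 ✓
C8: sp3 ✓
C9: sp
C1, C2, C3, C7, C8 → 5 sp3 carbons.

5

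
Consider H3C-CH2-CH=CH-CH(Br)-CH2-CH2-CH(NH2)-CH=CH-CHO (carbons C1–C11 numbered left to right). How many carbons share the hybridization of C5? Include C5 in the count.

6

C5 is sp3 (only σ bonds).
C1: sp3 ✓
C2: sp3 ✓
C3: sp2
C4: sp2
C5: sp3 ✓
C6: sp3 ✓
C7: sp3 ✓
C8: sp3 ✓
C9: sp2
C10: sp2
C11: sp2
6 carbons are sp3.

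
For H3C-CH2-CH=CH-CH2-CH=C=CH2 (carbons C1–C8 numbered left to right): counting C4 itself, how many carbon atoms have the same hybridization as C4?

C4 is sp2 (one π bond).
C1: sp3
C2: sp3
C3: sp2 ✓
C4: sp2 ✓
C5: sp3
C6: sp2 ✓
C7: sp
C8: sp2 ✓
4 carbons are sp2.

4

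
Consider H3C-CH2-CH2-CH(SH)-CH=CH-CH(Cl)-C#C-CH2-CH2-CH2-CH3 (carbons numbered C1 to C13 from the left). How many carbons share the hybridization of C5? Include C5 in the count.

C5 is sp2 (one π bond).
C1: sp3
C2: sp3
C3: sp3
C4: sp3
C5: sp2 ✓
C6: sp2 ✓
C7: sp3
C8: sp
C9: sp
C10: sp3
C11: sp3
C12: sp3
C13: sp3
2 carbons are sp2.

2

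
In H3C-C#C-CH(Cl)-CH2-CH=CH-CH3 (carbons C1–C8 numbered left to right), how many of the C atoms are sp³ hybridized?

C1: sp3 ✓
C2: sp
C3: sp
C4: sp3 ✓
C5: sp3 ✓
C6: sp2
C7: sp2
C8: sp3 ✓
C1, C4, C5, C8 → 4 sp3 carbons.

4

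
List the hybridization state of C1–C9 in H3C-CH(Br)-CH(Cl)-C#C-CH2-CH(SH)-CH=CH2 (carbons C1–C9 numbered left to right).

C1 sp3, C2 sp3, C3 sp3, C4 sp, C5 sp, C6 sp3, C7 sp3, C8 sp2, C9 sp2

C1 (4 σ bonds) has steric number 4: sp3.
C2 carries 4 σ bonds, giving a steric number of 4, so it is sp3.
C3: 4 σ bonds; 4 regions of electron density → sp3.
C4 carries 2 σ bonds, plus two π bonds, giving a steric number of 2, so it is sp.
C5: 2 σ bonds, plus two π bonds; 2 regions of electron density → sp.
C6 (4 σ bonds) has steric number 4: sp3.
C7 — 4 σ bonds. Steric number 4, so sp3.
C8 is sp2: 3 σ bonds, plus one π bond, 3 electron-density regions.
C9 is sp2: 3 σ bonds, plus one π bond, 3 electron-density regions.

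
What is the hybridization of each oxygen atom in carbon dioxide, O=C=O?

sp2

One σ bond + two lone pairs = steric number 3 → sp2.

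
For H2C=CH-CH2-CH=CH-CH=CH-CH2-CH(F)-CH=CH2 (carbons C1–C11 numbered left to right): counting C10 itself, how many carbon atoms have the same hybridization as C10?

8

C10 is sp2 (one π bond).
C1: sp2 ✓
C2: sp2 ✓
C3: sp3
C4: sp2 ✓
C5: sp2 ✓
C6: sp2 ✓
C7: sp2 ✓
C8: sp3
C9: sp3
C10: sp2 ✓
C11: sp2 ✓
8 carbons are sp2.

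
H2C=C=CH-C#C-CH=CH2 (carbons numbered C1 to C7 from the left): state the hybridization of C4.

sp

C4 — 2 σ bonds, plus two π bonds. Steric number 2, so sp.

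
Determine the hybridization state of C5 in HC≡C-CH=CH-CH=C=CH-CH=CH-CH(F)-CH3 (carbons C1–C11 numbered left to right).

sp2

C5 has 3 σ bonds, plus one π bond: steric number 3 → sp2.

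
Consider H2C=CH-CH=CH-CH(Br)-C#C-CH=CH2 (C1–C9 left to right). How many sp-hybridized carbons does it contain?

C1: sp2
C2: sp2
C3: sp2
C4: sp2
C5: sp3
C6: sp ✓
C7: sp ✓
C8: sp2
C9: sp2
C6, C7 → 2 sp carbons.

2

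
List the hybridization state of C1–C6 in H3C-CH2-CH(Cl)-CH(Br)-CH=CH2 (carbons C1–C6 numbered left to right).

C1 sp3, C2 sp3, C3 sp3, C4 sp3, C5 sp2, C6 sp2

C1: 4 σ bonds; 4 regions of electron density → sp3.
C2: 4 σ bonds — 4 electron domains, sp3.
C3 carries 4 σ bonds, giving a steric number of 4, so it is sp3.
C4 has 4 σ bonds: steric number 4 → sp3.
C5 (3 σ bonds, plus one π bond) has steric number 3: sp2.
C6 is sp2: 3 σ bonds, plus one π bond, 3 electron-density regions.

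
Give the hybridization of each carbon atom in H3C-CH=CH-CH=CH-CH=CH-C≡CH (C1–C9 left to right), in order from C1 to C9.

C1 sp3, C2 sp2, C3 sp2, C4 sp2, C5 sp2, C6 sp2, C7 sp2, C8 sp, C9 sp

C1 is sp3: 4 σ bonds, 4 electron-density regions.
C2 is sp2: 3 σ bonds, plus one π bond, 3 electron-density regions.
C3: 3 σ bonds, plus one π bond — 3 electron domains, sp2.
C4 (3 σ bonds, plus one π bond) has steric number 3: sp2.
C5 carries 3 σ bonds, plus one π bond, giving a steric number of 3, so it is sp2.
C6: 3 σ bonds, plus one π bond — 3 electron domains, sp2.
C7 carries 3 σ bonds, plus one π bond, giving a steric number of 3, so it is sp2.
C8 carries 2 σ bonds, plus two π bonds, giving a steric number of 2, so it is sp.
C9 (2 σ bonds, plus two π bonds) has steric number 2: sp.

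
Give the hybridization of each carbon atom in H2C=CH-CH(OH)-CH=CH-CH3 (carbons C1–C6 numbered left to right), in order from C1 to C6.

C1 has 3 σ bonds, plus one π bond: steric number 3 → sp2.
C2 carries 3 σ bonds, plus one π bond, giving a steric number of 3, so it is sp2.
C3 is sp3: 4 σ bonds, 4 electron-density regions.
C4: 3 σ bonds, plus one π bond; 3 regions of electron density → sp2.
C5: 3 σ bonds, plus one π bond — 3 electron domains, sp2.
C6 carries 4 σ bonds, giving a steric number of 4, so it is sp3.

C1 sp2, C2 sp2, C3 sp3, C4 sp2, C5 sp2, C6 sp3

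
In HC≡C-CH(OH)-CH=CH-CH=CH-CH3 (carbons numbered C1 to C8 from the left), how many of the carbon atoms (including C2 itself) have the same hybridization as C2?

2

C2 is sp (two π bonds).
C1: sp ✓
C2: sp ✓
C3: sp3
C4: sp2
C5: sp2
C6: sp2
C7: sp2
C8: sp3
2 carbons are sp.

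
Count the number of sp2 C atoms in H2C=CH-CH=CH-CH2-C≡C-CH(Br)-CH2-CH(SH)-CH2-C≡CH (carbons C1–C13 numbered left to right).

C1: sp2 ✓
C2: sp2 ✓
C3: sp2 ✓
C4: sp2 ✓
C5: sp3
C6: sp
C7: sp
C8: sp3
C9: sp3
C10: sp3
C11: sp3
C12: sp
C13: sp
C1, C2, C3, C4 → 4 sp2 carbons.

4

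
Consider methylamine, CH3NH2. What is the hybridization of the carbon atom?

The carbon atom (4 σ bonds) has steric number 4: sp3.

sp^3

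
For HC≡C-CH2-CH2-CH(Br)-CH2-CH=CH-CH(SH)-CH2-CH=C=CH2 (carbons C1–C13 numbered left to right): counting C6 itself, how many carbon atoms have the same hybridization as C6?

6

C6 is sp3 (only σ bonds).
C1: sp
C2: sp
C3: sp3 ✓
C4: sp3 ✓
C5: sp3 ✓
C6: sp3 ✓
C7: sp2
C8: sp2
C9: sp3 ✓
C10: sp3 ✓
C11: sp2
C12: sp
C13: sp2
6 carbons are sp3.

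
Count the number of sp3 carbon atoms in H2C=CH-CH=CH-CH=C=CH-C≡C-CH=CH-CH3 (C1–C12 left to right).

1

C1: sp2
C2: sp2
C3: sp2
C4: sp2
C5: sp2
C6: sp
C7: sp2
C8: sp
C9: sp
C10: sp2
C11: sp2
C12: sp3 ✓
C12 → 1 sp3 carbon.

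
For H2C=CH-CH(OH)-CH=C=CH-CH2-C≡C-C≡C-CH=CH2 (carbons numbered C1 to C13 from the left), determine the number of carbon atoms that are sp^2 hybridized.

C1: sp2 ✓
C2: sp2 ✓
C3: sp3
C4: sp2 ✓
C5: sp
C6: sp2 ✓
C7: sp3
C8: sp
C9: sp
C10: sp
C11: sp
C12: sp2 ✓
C13: sp2 ✓
C1, C2, C4, C6, C12, C13 → 6 sp2 carbons.

6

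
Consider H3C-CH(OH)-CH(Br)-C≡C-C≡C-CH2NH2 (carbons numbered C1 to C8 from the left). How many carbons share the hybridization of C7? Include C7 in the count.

C7 is sp (two π bonds).
C1: sp3
C2: sp3
C3: sp3
C4: sp ✓
C5: sp ✓
C6: sp ✓
C7: sp ✓
C8: sp3
4 carbons are sp.

4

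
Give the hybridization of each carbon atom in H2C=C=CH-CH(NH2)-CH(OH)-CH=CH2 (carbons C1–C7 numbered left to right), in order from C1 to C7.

C1: 3 σ bonds, plus one π bond — 3 electron domains, sp2.
C2 — 2 σ bonds, plus two π bonds. Steric number 2, so sp.
C3 has 3 σ bonds, plus one π bond: steric number 3 → sp2.
C4: 4 σ bonds — 4 electron domains, sp3.
C5 has 4 σ bonds: steric number 4 → sp3.
C6 has 3 σ bonds, plus one π bond: steric number 3 → sp2.
C7 carries 3 σ bonds, plus one π bond, giving a steric number of 3, so it is sp2.

C1 sp2, C2 sp, C3 sp2, C4 sp3, C5 sp3, C6 sp2, C7 sp2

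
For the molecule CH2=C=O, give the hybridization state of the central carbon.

sp

The central carbon is sp: 2 σ bonds, plus two π bonds, 2 electron-density regions.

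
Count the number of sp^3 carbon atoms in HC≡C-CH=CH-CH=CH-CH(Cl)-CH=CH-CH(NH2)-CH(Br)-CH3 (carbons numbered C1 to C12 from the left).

C1: sp
C2: sp
C3: sp2
C4: sp2
C5: sp2
C6: sp2
C7: sp3 ✓
C8: sp2
C9: sp2
C10: sp3 ✓
C11: sp3 ✓
C12: sp3 ✓
C7, C10, C11, C12 → 4 sp3 carbons.

4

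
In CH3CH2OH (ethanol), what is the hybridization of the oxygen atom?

sp^3

The oxygen atom carries 2 σ bonds and 2 lone pairs, giving a steric number of 4, so it is sp3.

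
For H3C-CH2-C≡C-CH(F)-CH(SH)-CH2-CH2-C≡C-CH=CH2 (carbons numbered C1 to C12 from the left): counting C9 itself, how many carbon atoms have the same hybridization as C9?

4

C9 is sp (two π bonds).
C1: sp3
C2: sp3
C3: sp ✓
C4: sp ✓
C5: sp3
C6: sp3
C7: sp3
C8: sp3
C9: sp ✓
C10: sp ✓
C11: sp2
C12: sp2
4 carbons are sp.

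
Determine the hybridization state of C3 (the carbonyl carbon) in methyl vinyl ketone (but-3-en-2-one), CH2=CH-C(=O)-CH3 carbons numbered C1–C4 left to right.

C3 (the carbonyl carbon) (3 σ bonds, plus one π bond) has steric number 3: sp2.

sp²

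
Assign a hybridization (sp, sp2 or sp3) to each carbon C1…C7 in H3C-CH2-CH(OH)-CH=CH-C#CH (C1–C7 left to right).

C1 (4 σ bonds) has steric number 4: sp3.
C2 is sp3: 4 σ bonds, 4 electron-density regions.
C3: 4 σ bonds — 4 electron domains, sp3.
C4 has 3 σ bonds, plus one π bond: steric number 3 → sp2.
C5: 3 σ bonds, plus one π bond; 3 regions of electron density → sp2.
C6 — 2 σ bonds, plus two π bonds. Steric number 2, so sp.
C7 (2 σ bonds, plus two π bonds) has steric number 2: sp.

C1 sp3, C2 sp3, C3 sp3, C4 sp2, C5 sp2, C6 sp, C7 sp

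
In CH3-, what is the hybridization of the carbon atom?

Three σ bonds + one lone pair = steric number 4 → sp3, pyramidal.

sp³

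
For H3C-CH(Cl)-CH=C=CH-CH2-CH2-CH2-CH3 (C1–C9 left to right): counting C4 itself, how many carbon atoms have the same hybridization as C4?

1

C4 is sp (two π bonds).
C1: sp3
C2: sp3
C3: sp2
C4: sp ✓
C5: sp2
C6: sp3
C7: sp3
C8: sp3
C9: sp3
1 carbon is sp.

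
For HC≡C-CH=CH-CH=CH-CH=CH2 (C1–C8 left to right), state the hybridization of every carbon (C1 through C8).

C1 sp, C2 sp, C3 sp2, C4 sp2, C5 sp2, C6 sp2, C7 sp2, C8 sp2

C1: 2 σ bonds, plus two π bonds — 2 electron domains, sp.
C2: 2 σ bonds, plus two π bonds — 2 electron domains, sp.
C3 (3 σ bonds, plus one π bond) has steric number 3: sp2.
C4: 3 σ bonds, plus one π bond; 3 regions of electron density → sp2.
C5 is sp2: 3 σ bonds, plus one π bond, 3 electron-density regions.
C6 has 3 σ bonds, plus one π bond: steric number 3 → sp2.
C7 (3 σ bonds, plus one π bond) has steric number 3: sp2.
C8: 3 σ bonds, plus one π bond — 3 electron domains, sp2.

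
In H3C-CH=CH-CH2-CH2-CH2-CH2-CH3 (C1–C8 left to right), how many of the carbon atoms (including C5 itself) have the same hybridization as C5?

6

C5 is sp3 (only σ bonds).
C1: sp3 ✓
C2: sp2
C3: sp2
C4: sp3 ✓
C5: sp3 ✓
C6: sp3 ✓
C7: sp3 ✓
C8: sp3 ✓
6 carbons are sp3.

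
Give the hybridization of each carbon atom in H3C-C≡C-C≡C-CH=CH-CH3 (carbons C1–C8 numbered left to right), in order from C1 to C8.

C1 is sp3: 4 σ bonds, 4 electron-density regions.
C2 (2 σ bonds, plus two π bonds) has steric number 2: sp.
C3 is sp: 2 σ bonds, plus two π bonds, 2 electron-density regions.
C4 carries 2 σ bonds, plus two π bonds, giving a steric number of 2, so it is sp.
C5 has 2 σ bonds, plus two π bonds: steric number 2 → sp.
C6 has 3 σ bonds, plus one π bond: steric number 3 → sp2.
C7 has 3 σ bonds, plus one π bond: steric number 3 → sp2.
C8 is sp3: 4 σ bonds, 4 electron-density regions.

C1 sp3, C2 sp, C3 sp, C4 sp, C5 sp, C6 sp2, C7 sp2, C8 sp3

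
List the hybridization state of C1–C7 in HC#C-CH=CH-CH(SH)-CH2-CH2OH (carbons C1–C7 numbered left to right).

C1 is sp: 2 σ bonds, plus two π bonds, 2 electron-density regions.
C2 (2 σ bonds, plus two π bonds) has steric number 2: sp.
C3 has 3 σ bonds, plus one π bond: steric number 3 → sp2.
C4 (3 σ bonds, plus one π bond) has steric number 3: sp2.
C5 — 4 σ bonds. Steric number 4, so sp3.
C6 has 4 σ bonds: steric number 4 → sp3.
C7 carries 4 σ bonds, giving a steric number of 4, so it is sp3.

C1 sp, C2 sp, C3 sp2, C4 sp2, C5 sp3, C6 sp3, C7 sp3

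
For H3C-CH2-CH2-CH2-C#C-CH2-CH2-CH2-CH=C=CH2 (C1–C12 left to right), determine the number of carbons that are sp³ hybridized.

7

C1: sp3 ✓
C2: sp3 ✓
C3: sp3 ✓
C4: sp3 ✓
C5: sp
C6: sp
C7: sp3 ✓
C8: sp3 ✓
C9: sp3 ✓
C10: sp2
C11: sp
C12: sp2
C1, C2, C3, C4, C7, C8, C9 → 7 sp3 carbons.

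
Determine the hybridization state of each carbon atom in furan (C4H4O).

Each carbon atom (3 σ bonds, plus one π bond) has steric number 3: sp2.

sp²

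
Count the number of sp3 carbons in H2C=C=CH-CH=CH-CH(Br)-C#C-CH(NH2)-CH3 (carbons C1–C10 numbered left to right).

3

C1: sp2
C2: sp
C3: sp2
C4: sp2
C5: sp2
C6: sp3 ✓
C7: sp
C8: sp
C9: sp3 ✓
C10: sp3 ✓
C6, C9, C10 → 3 sp3 carbons.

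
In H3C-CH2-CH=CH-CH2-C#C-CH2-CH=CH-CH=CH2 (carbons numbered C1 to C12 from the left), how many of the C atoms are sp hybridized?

C1: sp3
C2: sp3
C3: sp2
C4: sp2
C5: sp3
C6: sp ✓
C7: sp ✓
C8: sp3
C9: sp2
C10: sp2
C11: sp2
C12: sp2
C6, C7 → 2 sp carbons.

2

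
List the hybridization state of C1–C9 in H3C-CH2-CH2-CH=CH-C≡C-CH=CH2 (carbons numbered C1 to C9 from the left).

C1 (4 σ bonds) has steric number 4: sp3.
C2: 4 σ bonds; 4 regions of electron density → sp3.
C3 (4 σ bonds) has steric number 4: sp3.
C4 carries 3 σ bonds, plus one π bond, giving a steric number of 3, so it is sp2.
C5 has 3 σ bonds, plus one π bond: steric number 3 → sp2.
C6 carries 2 σ bonds, plus two π bonds, giving a steric number of 2, so it is sp.
C7 has 2 σ bonds, plus two π bonds: steric number 2 → sp.
C8 is sp2: 3 σ bonds, plus one π bond, 3 electron-density regions.
C9 — 3 σ bonds, plus one π bond. Steric number 3, so sp2.

C1 sp3, C2 sp3, C3 sp3, C4 sp2, C5 sp2, C6 sp, C7 sp, C8 sp2, C9 sp2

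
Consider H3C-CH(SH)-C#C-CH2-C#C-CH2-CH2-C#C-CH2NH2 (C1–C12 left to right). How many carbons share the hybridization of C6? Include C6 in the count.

6

C6 is sp (two π bonds).
C1: sp3
C2: sp3
C3: sp ✓
C4: sp ✓
C5: sp3
C6: sp ✓
C7: sp ✓
C8: sp3
C9: sp3
C10: sp ✓
C11: sp ✓
C12: sp3
6 carbons are sp.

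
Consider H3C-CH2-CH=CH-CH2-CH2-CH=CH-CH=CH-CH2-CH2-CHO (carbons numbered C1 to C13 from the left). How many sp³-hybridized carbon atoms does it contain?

6

C1: sp3 ✓
C2: sp3 ✓
C3: sp2
C4: sp2
C5: sp3 ✓
C6: sp3 ✓
C7: sp2
C8: sp2
C9: sp2
C10: sp2
C11: sp3 ✓
C12: sp3 ✓
C13: sp2
C1, C2, C5, C6, C11, C12 → 6 sp3 carbons.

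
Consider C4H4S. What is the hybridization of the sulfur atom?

sp2

Analogous to furan: one S lone pair in the aromatic π system, S is sp2.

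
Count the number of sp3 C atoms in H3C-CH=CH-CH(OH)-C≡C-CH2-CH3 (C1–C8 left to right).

C1: sp3 ✓
C2: sp2
C3: sp2
C4: sp3 ✓
C5: sp
C6: sp
C7: sp3 ✓
C8: sp3 ✓
C1, C4, C7, C8 → 4 sp3 carbons.

4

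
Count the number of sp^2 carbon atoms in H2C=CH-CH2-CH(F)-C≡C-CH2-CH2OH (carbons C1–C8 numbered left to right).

C1: sp2 ✓
C2: sp2 ✓
C3: sp3
C4: sp3
C5: sp
C6: sp
C7: sp3
C8: sp3
C1, C2 → 2 sp2 carbons.

2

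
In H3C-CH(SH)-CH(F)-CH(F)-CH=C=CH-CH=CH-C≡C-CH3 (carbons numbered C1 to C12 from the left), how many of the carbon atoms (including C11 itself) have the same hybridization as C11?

3

C11 is sp (two π bonds).
C1: sp3
C2: sp3
C3: sp3
C4: sp3
C5: sp2
C6: sp ✓
C7: sp2
C8: sp2
C9: sp2
C10: sp ✓
C11: sp ✓
C12: sp3
3 carbons are sp.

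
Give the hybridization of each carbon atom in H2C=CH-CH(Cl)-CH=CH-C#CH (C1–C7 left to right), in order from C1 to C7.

C1 has 3 σ bonds, plus one π bond: steric number 3 → sp2.
C2 (3 σ bonds, plus one π bond) has steric number 3: sp2.
C3 — 4 σ bonds. Steric number 4, so sp3.
C4 carries 3 σ bonds, plus one π bond, giving a steric number of 3, so it is sp2.
C5 — 3 σ bonds, plus one π bond. Steric number 3, so sp2.
C6 (2 σ bonds, plus two π bonds) has steric number 2: sp.
C7 has 2 σ bonds, plus two π bonds: steric number 2 → sp.

C1 sp2, C2 sp2, C3 sp3, C4 sp2, C5 sp2, C6 sp, C7 sp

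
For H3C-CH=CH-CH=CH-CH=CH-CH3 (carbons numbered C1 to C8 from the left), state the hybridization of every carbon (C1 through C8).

C1 is sp3: 4 σ bonds, 4 electron-density regions.
C2 — 3 σ bonds, plus one π bond. Steric number 3, so sp2.
C3 has 3 σ bonds, plus one π bond: steric number 3 → sp2.
C4 carries 3 σ bonds, plus one π bond, giving a steric number of 3, so it is sp2.
C5 (3 σ bonds, plus one π bond) has steric number 3: sp2.
C6 — 3 σ bonds, plus one π bond. Steric number 3, so sp2.
C7 (3 σ bonds, plus one π bond) has steric number 3: sp2.
C8: 4 σ bonds; 4 regions of electron density → sp3.

C1 sp3, C2 sp2, C3 sp2, C4 sp2, C5 sp2, C6 sp2, C7 sp2, C8 sp3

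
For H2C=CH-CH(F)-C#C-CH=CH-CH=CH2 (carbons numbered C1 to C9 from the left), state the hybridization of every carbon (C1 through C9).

C1: 3 σ bonds, plus one π bond; 3 regions of electron density → sp2.
C2 — 3 σ bonds, plus one π bond. Steric number 3, so sp2.
C3 is sp3: 4 σ bonds, 4 electron-density regions.
C4 (2 σ bonds, plus two π bonds) has steric number 2: sp.
C5 is sp: 2 σ bonds, plus two π bonds, 2 electron-density regions.
C6 carries 3 σ bonds, plus one π bond, giving a steric number of 3, so it is sp2.
C7 carries 3 σ bonds, plus one π bond, giving a steric number of 3, so it is sp2.
C8: 3 σ bonds, plus one π bond; 3 regions of electron density → sp2.
C9 has 3 σ bonds, plus one π bond: steric number 3 → sp2.

C1 sp2, C2 sp2, C3 sp3, C4 sp, C5 sp, C6 sp2, C7 sp2, C8 sp2, C9 sp2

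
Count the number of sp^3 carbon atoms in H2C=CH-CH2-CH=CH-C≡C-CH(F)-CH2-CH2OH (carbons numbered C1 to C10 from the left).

4

C1: sp2
C2: sp2
C3: sp3 ✓
C4: sp2
C5: sp2
C6: sp
C7: sp
C8: sp3 ✓
C9: sp3 ✓
C10: sp3 ✓
C3, C8, C9, C10 → 4 sp3 carbons.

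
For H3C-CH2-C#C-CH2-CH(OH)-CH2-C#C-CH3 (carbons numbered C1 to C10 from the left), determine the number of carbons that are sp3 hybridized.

C1: sp3 ✓
C2: sp3 ✓
C3: sp
C4: sp
C5: sp3 ✓
C6: sp3 ✓
C7: sp3 ✓
C8: sp
C9: sp
C10: sp3 ✓
C1, C2, C5, C6, C7, C10 → 6 sp3 carbons.

6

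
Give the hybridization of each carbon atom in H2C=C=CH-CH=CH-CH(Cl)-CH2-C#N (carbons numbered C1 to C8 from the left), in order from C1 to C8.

C1 (3 σ bonds, plus one π bond) has steric number 3: sp2.
C2 has 2 σ bonds, plus two π bonds: steric number 2 → sp.
C3 is sp2: 3 σ bonds, plus one π bond, 3 electron-density regions.
C4: 3 σ bonds, plus one π bond; 3 regions of electron density → sp2.
C5 — 3 σ bonds, plus one π bond. Steric number 3, so sp2.
C6 carries 4 σ bonds, giving a steric number of 4, so it is sp3.
C7 (4 σ bonds) has steric number 4: sp3.
C8 is sp: 2 σ bonds, plus two π bonds, 2 electron-density regions.

C1 sp2, C2 sp, C3 sp2, C4 sp2, C5 sp2, C6 sp3, C7 sp3, C8 sp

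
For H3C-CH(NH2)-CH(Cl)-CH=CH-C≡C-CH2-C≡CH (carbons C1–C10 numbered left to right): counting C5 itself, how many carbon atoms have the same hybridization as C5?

2

C5 is sp2 (one π bond).
C1: sp3
C2: sp3
C3: sp3
C4: sp2 ✓
C5: sp2 ✓
C6: sp
C7: sp
C8: sp3
C9: sp
C10: sp
2 carbons are sp2.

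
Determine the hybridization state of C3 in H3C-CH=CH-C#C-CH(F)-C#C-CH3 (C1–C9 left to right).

C3 — 3 σ bonds, plus one π bond. Steric number 3, so sp2.

sp^2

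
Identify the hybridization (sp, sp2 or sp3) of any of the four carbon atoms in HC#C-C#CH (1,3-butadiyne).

Every carbon is part of a C≡C triple bond: two σ regions → sp.

sp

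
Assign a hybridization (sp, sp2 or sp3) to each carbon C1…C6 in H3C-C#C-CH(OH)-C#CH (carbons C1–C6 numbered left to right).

C1 sp3, C2 sp, C3 sp, C4 sp3, C5 sp, C6 sp

C1 — 4 σ bonds. Steric number 4, so sp3.
C2 carries 2 σ bonds, plus two π bonds, giving a steric number of 2, so it is sp.
C3: 2 σ bonds, plus two π bonds; 2 regions of electron density → sp.
C4: 4 σ bonds — 4 electron domains, sp3.
C5 is sp: 2 σ bonds, plus two π bonds, 2 electron-density regions.
C6 carries 2 σ bonds, plus two π bonds, giving a steric number of 2, so it is sp.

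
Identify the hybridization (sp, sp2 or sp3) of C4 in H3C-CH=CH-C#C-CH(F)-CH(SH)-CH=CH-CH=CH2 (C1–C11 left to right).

sp

C4 (2 σ bonds, plus two π bonds) has steric number 2: sp.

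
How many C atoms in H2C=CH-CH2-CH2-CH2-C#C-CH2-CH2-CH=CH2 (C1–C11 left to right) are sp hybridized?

2

C1: sp2
C2: sp2
C3: sp3
C4: sp3
C5: sp3
C6: sp ✓
C7: sp ✓
C8: sp3
C9: sp3
C10: sp2
C11: sp2
C6, C7 → 2 sp carbons.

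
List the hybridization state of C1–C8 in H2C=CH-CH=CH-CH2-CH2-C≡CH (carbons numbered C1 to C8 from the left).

C1 sp2, C2 sp2, C3 sp2, C4 sp2, C5 sp3, C6 sp3, C7 sp, C8 sp

C1: 3 σ bonds, plus one π bond — 3 electron domains, sp2.
C2 is sp2: 3 σ bonds, plus one π bond, 3 electron-density regions.
C3 has 3 σ bonds, plus one π bond: steric number 3 → sp2.
C4 is sp2: 3 σ bonds, plus one π bond, 3 electron-density regions.
C5 — 4 σ bonds. Steric number 4, so sp3.
C6 (4 σ bonds) has steric number 4: sp3.
C7 has 2 σ bonds, plus two π bonds: steric number 2 → sp.
C8 (2 σ bonds, plus two π bonds) has steric number 2: sp.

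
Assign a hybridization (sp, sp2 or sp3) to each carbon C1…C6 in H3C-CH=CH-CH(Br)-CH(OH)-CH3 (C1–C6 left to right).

C1 sp3, C2 sp2, C3 sp2, C4 sp3, C5 sp3, C6 sp3

C1 (4 σ bonds) has steric number 4: sp3.
C2 is sp2: 3 σ bonds, plus one π bond, 3 electron-density regions.
C3 is sp2: 3 σ bonds, plus one π bond, 3 electron-density regions.
C4 is sp3: 4 σ bonds, 4 electron-density regions.
C5 (4 σ bonds) has steric number 4: sp3.
C6: 4 σ bonds; 4 regions of electron density → sp3.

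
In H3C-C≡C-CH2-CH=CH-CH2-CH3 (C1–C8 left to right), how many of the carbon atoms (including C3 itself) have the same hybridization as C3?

C3 is sp (two π bonds).
C1: sp3
C2: sp ✓
C3: sp ✓
C4: sp3
C5: sp2
C6: sp2
C7: sp3
C8: sp3
2 carbons are sp.

2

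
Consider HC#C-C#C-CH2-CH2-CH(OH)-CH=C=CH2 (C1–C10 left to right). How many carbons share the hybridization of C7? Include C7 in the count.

C7 is sp3 (only σ bonds).
C1: sp
C2: sp
C3: sp
C4: sp
C5: sp3 ✓
C6: sp3 ✓
C7: sp3 ✓
C8: sp2
C9: sp
C10: sp2
3 carbons are sp3.

3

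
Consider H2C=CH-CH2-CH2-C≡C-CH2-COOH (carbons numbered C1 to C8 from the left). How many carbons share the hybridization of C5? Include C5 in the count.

C5 is sp (two π bonds).
C1: sp2
C2: sp2
C3: sp3
C4: sp3
C5: sp ✓
C6: sp ✓
C7: sp3
C8: sp2
2 carbons are sp.

2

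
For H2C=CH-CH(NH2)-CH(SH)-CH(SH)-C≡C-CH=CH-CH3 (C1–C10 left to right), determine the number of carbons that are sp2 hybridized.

4

C1: sp2 ✓
C2: sp2 ✓
C3: sp3
C4: sp3
C5: sp3
C6: sp
C7: sp
C8: sp2 ✓
C9: sp2 ✓
C10: sp3
C1, C2, C8, C9 → 4 sp2 carbons.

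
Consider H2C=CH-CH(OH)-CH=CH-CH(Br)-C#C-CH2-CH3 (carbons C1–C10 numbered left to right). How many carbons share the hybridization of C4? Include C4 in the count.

C4 is sp2 (one π bond).
C1: sp2 ✓
C2: sp2 ✓
C3: sp3
C4: sp2 ✓
C5: sp2 ✓
C6: sp3
C7: sp
C8: sp
C9: sp3
C10: sp3
4 carbons are sp2.

4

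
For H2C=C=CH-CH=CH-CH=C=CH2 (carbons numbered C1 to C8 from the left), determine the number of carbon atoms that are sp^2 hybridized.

C1: sp2 ✓
C2: sp
C3: sp2 ✓
C4: sp2 ✓
C5: sp2 ✓
C6: sp2 ✓
C7: sp
C8: sp2 ✓
C1, C3, C4, C5, C6, C8 → 6 sp2 carbons.

6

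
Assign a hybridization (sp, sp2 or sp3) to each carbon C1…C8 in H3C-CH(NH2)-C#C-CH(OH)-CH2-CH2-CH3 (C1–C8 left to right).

C1 sp3, C2 sp3, C3 sp, C4 sp, C5 sp3, C6 sp3, C7 sp3, C8 sp3

C1: 4 σ bonds — 4 electron domains, sp3.
C2 is sp3: 4 σ bonds, 4 electron-density regions.
C3: 2 σ bonds, plus two π bonds; 2 regions of electron density → sp.
C4 carries 2 σ bonds, plus two π bonds, giving a steric number of 2, so it is sp.
C5 carries 4 σ bonds, giving a steric number of 4, so it is sp3.
C6 (4 σ bonds) has steric number 4: sp3.
C7: 4 σ bonds — 4 electron domains, sp3.
C8 (4 σ bonds) has steric number 4: sp3.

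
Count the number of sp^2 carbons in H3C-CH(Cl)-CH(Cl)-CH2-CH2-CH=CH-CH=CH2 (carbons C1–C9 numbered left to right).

4

C1: sp3
C2: sp3
C3: sp3
C4: sp3
C5: sp3
C6: sp2 ✓
C7: sp2 ✓
C8: sp2 ✓
C9: sp2 ✓
C6, C7, C8, C9 → 4 sp2 carbons.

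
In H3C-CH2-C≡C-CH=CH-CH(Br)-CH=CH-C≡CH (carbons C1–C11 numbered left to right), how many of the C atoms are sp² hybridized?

C1: sp3
C2: sp3
C3: sp
C4: sp
C5: sp2 ✓
C6: sp2 ✓
C7: sp3
C8: sp2 ✓
C9: sp2 ✓
C10: sp
C11: sp
C5, C6, C8, C9 → 4 sp2 carbons.

4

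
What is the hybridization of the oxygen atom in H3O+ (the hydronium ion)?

sp³

Three σ bonds + one lone pair = steric number 4 → sp3.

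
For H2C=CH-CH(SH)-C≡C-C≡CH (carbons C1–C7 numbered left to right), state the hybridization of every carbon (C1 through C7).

C1 sp2, C2 sp2, C3 sp3, C4 sp, C5 sp, C6 sp, C7 sp

C1 (3 σ bonds, plus one π bond) has steric number 3: sp2.
C2 is sp2: 3 σ bonds, plus one π bond, 3 electron-density regions.
C3 has 4 σ bonds: steric number 4 → sp3.
C4: 2 σ bonds, plus two π bonds; 2 regions of electron density → sp.
C5: 2 σ bonds, plus two π bonds; 2 regions of electron density → sp.
C6 has 2 σ bonds, plus two π bonds: steric number 2 → sp.
C7 (2 σ bonds, plus two π bonds) has steric number 2: sp.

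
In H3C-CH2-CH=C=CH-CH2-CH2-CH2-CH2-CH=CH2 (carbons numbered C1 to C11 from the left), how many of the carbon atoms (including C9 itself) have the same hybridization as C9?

C9 is sp3 (only σ bonds).
C1: sp3 ✓
C2: sp3 ✓
C3: sp2
C4: sp
C5: sp2
C6: sp3 ✓
C7: sp3 ✓
C8: sp3 ✓
C9: sp3 ✓
C10: sp2
C11: sp2
6 carbons are sp3.

6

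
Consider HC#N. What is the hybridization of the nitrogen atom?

sp

The nitrogen atom (1 σ bond and 1 lone pair, plus two π bonds) has steric number 2: sp.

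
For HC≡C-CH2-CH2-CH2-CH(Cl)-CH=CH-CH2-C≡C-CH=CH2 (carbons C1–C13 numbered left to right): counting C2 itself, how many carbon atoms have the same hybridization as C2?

4

C2 is sp (two π bonds).
C1: sp ✓
C2: sp ✓
C3: sp3
C4: sp3
C5: sp3
C6: sp3
C7: sp2
C8: sp2
C9: sp3
C10: sp ✓
C11: sp ✓
C12: sp2
C13: sp2
4 carbons are sp.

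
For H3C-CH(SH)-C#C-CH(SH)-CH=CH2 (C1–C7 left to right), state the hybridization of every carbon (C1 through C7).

C1 sp3, C2 sp3, C3 sp, C4 sp, C5 sp3, C6 sp2, C7 sp2

C1 carries 4 σ bonds, giving a steric number of 4, so it is sp3.
C2: 4 σ bonds; 4 regions of electron density → sp3.
C3 (2 σ bonds, plus two π bonds) has steric number 2: sp.
C4 is sp: 2 σ bonds, plus two π bonds, 2 electron-density regions.
C5: 4 σ bonds — 4 electron domains, sp3.
C6: 3 σ bonds, plus one π bond — 3 electron domains, sp2.
C7: 3 σ bonds, plus one π bond; 3 regions of electron density → sp2.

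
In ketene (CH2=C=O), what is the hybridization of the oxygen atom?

sp^2

The oxygen atom — 1 σ bond and 2 lone pairs, plus one π bond. Steric number 3, so sp2.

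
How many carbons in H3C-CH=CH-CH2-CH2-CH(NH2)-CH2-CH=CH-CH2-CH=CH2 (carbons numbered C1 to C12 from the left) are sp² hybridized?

6

C1: sp3
C2: sp2 ✓
C3: sp2 ✓
C4: sp3
C5: sp3
C6: sp3
C7: sp3
C8: sp2 ✓
C9: sp2 ✓
C10: sp3
C11: sp2 ✓
C12: sp2 ✓
C2, C3, C8, C9, C11, C12 → 6 sp2 carbons.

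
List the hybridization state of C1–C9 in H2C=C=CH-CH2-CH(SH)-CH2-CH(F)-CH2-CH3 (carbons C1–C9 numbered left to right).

C1 sp2, C2 sp, C3 sp2, C4 sp3, C5 sp3, C6 sp3, C7 sp3, C8 sp3, C9 sp3

C1 has 3 σ bonds, plus one π bond: steric number 3 → sp2.
C2 — 2 σ bonds, plus two π bonds. Steric number 2, so sp.
C3: 3 σ bonds, plus one π bond; 3 regions of electron density → sp2.
C4 (4 σ bonds) has steric number 4: sp3.
C5 — 4 σ bonds. Steric number 4, so sp3.
C6: 4 σ bonds — 4 electron domains, sp3.
C7 (4 σ bonds) has steric number 4: sp3.
C8 is sp3: 4 σ bonds, 4 electron-density regions.
C9 is sp3: 4 σ bonds, 4 electron-density regions.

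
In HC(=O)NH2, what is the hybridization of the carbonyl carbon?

The carbonyl carbon (3 σ bonds, plus one π bond) has steric number 3: sp2.

sp2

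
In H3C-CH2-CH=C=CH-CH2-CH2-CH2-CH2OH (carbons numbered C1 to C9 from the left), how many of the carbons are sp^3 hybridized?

6

C1: sp3 ✓
C2: sp3 ✓
C3: sp2
C4: sp
C5: sp2
C6: sp3 ✓
C7: sp3 ✓
C8: sp3 ✓
C9: sp3 ✓
C1, C2, C6, C7, C8, C9 → 6 sp3 carbons.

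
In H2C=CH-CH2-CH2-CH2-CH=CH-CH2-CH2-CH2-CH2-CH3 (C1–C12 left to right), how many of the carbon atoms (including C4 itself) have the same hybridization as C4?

C4 is sp3 (only σ bonds).
C1: sp2
C2: sp2
C3: sp3 ✓
C4: sp3 ✓
C5: sp3 ✓
C6: sp2
C7: sp2
C8: sp3 ✓
C9: sp3 ✓
C10: sp3 ✓
C11: sp3 ✓
C12: sp3 ✓
8 carbons are sp3.

8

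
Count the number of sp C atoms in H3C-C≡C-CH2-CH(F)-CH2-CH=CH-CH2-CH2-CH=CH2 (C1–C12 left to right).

C1: sp3
C2: sp ✓
C3: sp ✓
C4: sp3
C5: sp3
C6: sp3
C7: sp2
C8: sp2
C9: sp3
C10: sp3
C11: sp2
C12: sp2
C2, C3 → 2 sp carbons.

2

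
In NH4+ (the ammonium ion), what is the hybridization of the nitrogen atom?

Four σ bonds, no lone pair → sp3, tetrahedral.

sp³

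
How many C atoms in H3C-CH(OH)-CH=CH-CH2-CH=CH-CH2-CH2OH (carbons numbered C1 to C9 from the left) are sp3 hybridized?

C1: sp3 ✓
C2: sp3 ✓
C3: sp2
C4: sp2
C5: sp3 ✓
C6: sp2
C7: sp2
C8: sp3 ✓
C9: sp3 ✓
C1, C2, C5, C8, C9 → 5 sp3 carbons.

5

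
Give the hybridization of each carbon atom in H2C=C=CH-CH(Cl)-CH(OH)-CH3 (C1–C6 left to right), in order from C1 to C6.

C1 — 3 σ bonds, plus one π bond. Steric number 3, so sp2.
C2 (2 σ bonds, plus two π bonds) has steric number 2: sp.
C3: 3 σ bonds, plus one π bond — 3 electron domains, sp2.
C4 has 4 σ bonds: steric number 4 → sp3.
C5 carries 4 σ bonds, giving a steric number of 4, so it is sp3.
C6: 4 σ bonds; 4 regions of electron density → sp3.

C1 sp2, C2 sp, C3 sp2, C4 sp3, C5 sp3, C6 sp3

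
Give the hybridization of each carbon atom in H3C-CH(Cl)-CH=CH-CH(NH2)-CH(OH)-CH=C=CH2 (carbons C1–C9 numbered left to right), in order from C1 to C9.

C1 — 4 σ bonds. Steric number 4, so sp3.
C2 is sp3: 4 σ bonds, 4 electron-density regions.
C3 (3 σ bonds, plus one π bond) has steric number 3: sp2.
C4 carries 3 σ bonds, plus one π bond, giving a steric number of 3, so it is sp2.
C5 is sp3: 4 σ bonds, 4 electron-density regions.
C6: 4 σ bonds — 4 electron domains, sp3.
C7 (3 σ bonds, plus one π bond) has steric number 3: sp2.
C8 is sp: 2 σ bonds, plus two π bonds, 2 electron-density regions.
C9 — 3 σ bonds, plus one π bond. Steric number 3, so sp2.

C1 sp3, C2 sp3, C3 sp2, C4 sp2, C5 sp3, C6 sp3, C7 sp2, C8 sp, C9 sp2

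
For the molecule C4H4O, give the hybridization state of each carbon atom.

sp2

Each carbon atom is sp2: 3 σ bonds, plus one π bond, 3 electron-density regions.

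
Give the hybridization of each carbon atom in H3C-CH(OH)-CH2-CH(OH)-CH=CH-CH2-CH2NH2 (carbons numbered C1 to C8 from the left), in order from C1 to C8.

C1 sp3, C2 sp3, C3 sp3, C4 sp3, C5 sp2, C6 sp2, C7 sp3, C8 sp3

C1 — 4 σ bonds. Steric number 4, so sp3.
C2 has 4 σ bonds: steric number 4 → sp3.
C3: 4 σ bonds; 4 regions of electron density → sp3.
C4: 4 σ bonds; 4 regions of electron density → sp3.
C5: 3 σ bonds, plus one π bond; 3 regions of electron density → sp2.
C6: 3 σ bonds, plus one π bond; 3 regions of electron density → sp2.
C7 has 4 σ bonds: steric number 4 → sp3.
C8 (4 σ bonds) has steric number 4: sp3.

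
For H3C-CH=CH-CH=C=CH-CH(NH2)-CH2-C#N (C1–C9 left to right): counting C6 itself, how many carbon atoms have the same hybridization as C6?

C6 is sp2 (one π bond).
C1: sp3
C2: sp2 ✓
C3: sp2 ✓
C4: sp2 ✓
C5: sp
C6: sp2 ✓
C7: sp3
C8: sp3
C9: sp
4 carbons are sp2.

4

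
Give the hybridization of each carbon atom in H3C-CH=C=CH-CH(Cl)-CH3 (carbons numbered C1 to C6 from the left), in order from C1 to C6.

C1 sp3, C2 sp2, C3 sp, C4 sp2, C5 sp3, C6 sp3

C1: 4 σ bonds — 4 electron domains, sp3.
C2: 3 σ bonds, plus one π bond; 3 regions of electron density → sp2.
C3: 2 σ bonds, plus two π bonds — 2 electron domains, sp.
C4 (3 σ bonds, plus one π bond) has steric number 3: sp2.
C5 is sp3: 4 σ bonds, 4 electron-density regions.
C6 is sp3: 4 σ bonds, 4 electron-density regions.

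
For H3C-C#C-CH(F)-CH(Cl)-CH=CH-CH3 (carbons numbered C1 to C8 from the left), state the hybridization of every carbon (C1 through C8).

C1 sp3, C2 sp, C3 sp, C4 sp3, C5 sp3, C6 sp2, C7 sp2, C8 sp3

C1 — 4 σ bonds. Steric number 4, so sp3.
C2 is sp: 2 σ bonds, plus two π bonds, 2 electron-density regions.
C3 — 2 σ bonds, plus two π bonds. Steric number 2, so sp.
C4 (4 σ bonds) has steric number 4: sp3.
C5 carries 4 σ bonds, giving a steric number of 4, so it is sp3.
C6 has 3 σ bonds, plus one π bond: steric number 3 → sp2.
C7 is sp2: 3 σ bonds, plus one π bond, 3 electron-density regions.
C8 carries 4 σ bonds, giving a steric number of 4, so it is sp3.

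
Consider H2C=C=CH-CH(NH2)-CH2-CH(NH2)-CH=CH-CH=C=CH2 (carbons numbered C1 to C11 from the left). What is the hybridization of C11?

C11 (3 σ bonds, plus one π bond) has steric number 3: sp2.

sp2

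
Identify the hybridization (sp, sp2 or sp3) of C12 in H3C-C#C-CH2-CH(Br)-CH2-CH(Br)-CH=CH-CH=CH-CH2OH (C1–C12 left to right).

sp³

C12 carries 4 σ bonds, giving a steric number of 4, so it is sp3.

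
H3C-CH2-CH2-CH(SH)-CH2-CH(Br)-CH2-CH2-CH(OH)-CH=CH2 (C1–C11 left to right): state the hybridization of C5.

C5 carries 4 σ bonds, giving a steric number of 4, so it is sp3.

sp³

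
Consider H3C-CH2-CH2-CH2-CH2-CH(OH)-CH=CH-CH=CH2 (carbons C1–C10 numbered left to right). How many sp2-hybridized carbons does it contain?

4

C1: sp3
C2: sp3
C3: sp3
C4: sp3
C5: sp3
C6: sp3
C7: sp2 ✓
C8: sp2 ✓
C9: sp2 ✓
C10: sp2 ✓
C7, C8, C9, C10 → 4 sp2 carbons.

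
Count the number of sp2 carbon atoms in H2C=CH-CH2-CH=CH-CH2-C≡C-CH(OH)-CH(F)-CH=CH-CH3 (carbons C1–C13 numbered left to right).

C1: sp2 ✓
C2: sp2 ✓
C3: sp3
C4: sp2 ✓
C5: sp2 ✓
C6: sp3
C7: sp
C8: sp
C9: sp3
C10: sp3
C11: sp2 ✓
C12: sp2 ✓
C13: sp3
C1, C2, C4, C5, C11, C12 → 6 sp2 carbons.

6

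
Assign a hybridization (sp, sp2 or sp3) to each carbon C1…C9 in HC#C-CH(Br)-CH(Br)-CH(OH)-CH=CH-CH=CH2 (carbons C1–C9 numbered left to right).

C1 (2 σ bonds, plus two π bonds) has steric number 2: sp.
C2 (2 σ bonds, plus two π bonds) has steric number 2: sp.
C3 (4 σ bonds) has steric number 4: sp3.
C4: 4 σ bonds; 4 regions of electron density → sp3.
C5 — 4 σ bonds. Steric number 4, so sp3.
C6 — 3 σ bonds, plus one π bond. Steric number 3, so sp2.
C7: 3 σ bonds, plus one π bond; 3 regions of electron density → sp2.
C8 (3 σ bonds, plus one π bond) has steric number 3: sp2.
C9 — 3 σ bonds, plus one π bond. Steric number 3, so sp2.

C1 sp, C2 sp, C3 sp3, C4 sp3, C5 sp3, C6 sp2, C7 sp2, C8 sp2, C9 sp2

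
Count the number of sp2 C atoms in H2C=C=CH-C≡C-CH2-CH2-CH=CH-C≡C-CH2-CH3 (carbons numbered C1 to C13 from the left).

4

C1: sp2 ✓
C2: sp
C3: sp2 ✓
C4: sp
C5: sp
C6: sp3
C7: sp3
C8: sp2 ✓
C9: sp2 ✓
C10: sp
C11: sp
C12: sp3
C13: sp3
C1, C3, C8, C9 → 4 sp2 carbons.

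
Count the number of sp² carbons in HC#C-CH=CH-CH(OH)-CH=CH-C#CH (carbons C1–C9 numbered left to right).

4

C1: sp
C2: sp
C3: sp2 ✓
C4: sp2 ✓
C5: sp3
C6: sp2 ✓
C7: sp2 ✓
C8: sp
C9: sp
C3, C4, C6, C7 → 4 sp2 carbons.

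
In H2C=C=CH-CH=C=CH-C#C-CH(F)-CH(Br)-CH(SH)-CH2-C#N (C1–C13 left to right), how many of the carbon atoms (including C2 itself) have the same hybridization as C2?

C2 is sp (two π bonds).
C1: sp2
C2: sp ✓
C3: sp2
C4: sp2
C5: sp ✓
C6: sp2
C7: sp ✓
C8: sp ✓
C9: sp3
C10: sp3
C11: sp3
C12: sp3
C13: sp ✓
5 carbons are sp.

5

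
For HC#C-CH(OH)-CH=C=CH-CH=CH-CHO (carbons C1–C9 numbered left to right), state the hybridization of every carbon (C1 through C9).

C1 sp, C2 sp, C3 sp3, C4 sp2, C5 sp, C6 sp2, C7 sp2, C8 sp2, C9 sp2

C1: 2 σ bonds, plus two π bonds; 2 regions of electron density → sp.
C2 carries 2 σ bonds, plus two π bonds, giving a steric number of 2, so it is sp.
C3: 4 σ bonds; 4 regions of electron density → sp3.
C4 — 3 σ bonds, plus one π bond. Steric number 3, so sp2.
C5 is sp: 2 σ bonds, plus two π bonds, 2 electron-density regions.
C6 carries 3 σ bonds, plus one π bond, giving a steric number of 3, so it is sp2.
C7 (3 σ bonds, plus one π bond) has steric number 3: sp2.
C8: 3 σ bonds, plus one π bond; 3 regions of electron density → sp2.
C9 is sp2: 3 σ bonds, plus one π bond, 3 electron-density regions.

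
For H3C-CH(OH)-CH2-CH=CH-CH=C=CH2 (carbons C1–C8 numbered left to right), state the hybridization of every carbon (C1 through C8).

C1: 4 σ bonds — 4 electron domains, sp3.
C2: 4 σ bonds; 4 regions of electron density → sp3.
C3: 4 σ bonds — 4 electron domains, sp3.
C4: 3 σ bonds, plus one π bond; 3 regions of electron density → sp2.
C5: 3 σ bonds, plus one π bond; 3 regions of electron density → sp2.
C6 is sp2: 3 σ bonds, plus one π bond, 3 electron-density regions.
C7 — 2 σ bonds, plus two π bonds. Steric number 2, so sp.
C8 carries 3 σ bonds, plus one π bond, giving a steric number of 3, so it is sp2.

C1 sp3, C2 sp3, C3 sp3, C4 sp2, C5 sp2, C6 sp2, C7 sp, C8 sp2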